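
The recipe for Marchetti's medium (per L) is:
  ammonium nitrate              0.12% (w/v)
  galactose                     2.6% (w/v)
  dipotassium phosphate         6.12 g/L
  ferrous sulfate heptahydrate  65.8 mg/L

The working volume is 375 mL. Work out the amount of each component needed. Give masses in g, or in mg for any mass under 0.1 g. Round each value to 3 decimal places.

Target volume = 375 mL = 0.375 L.
ammonium nitrate: 0.12 g per 100 mL × 375 mL ÷ 100 = 0.450 g
galactose: 2.6 g per 100 mL × 375 mL ÷ 100 = 9.750 g
dipotassium phosphate: 6.12 g/L × 0.375 L = 2.295 g
ferrous sulfate heptahydrate: 65.8 mg/L × 0.375 L = 24.675 mg

ammonium nitrate 0.450 g; galactose 9.750 g; dipotassium phosphate 2.295 g; ferrous sulfate heptahydrate 24.675 mg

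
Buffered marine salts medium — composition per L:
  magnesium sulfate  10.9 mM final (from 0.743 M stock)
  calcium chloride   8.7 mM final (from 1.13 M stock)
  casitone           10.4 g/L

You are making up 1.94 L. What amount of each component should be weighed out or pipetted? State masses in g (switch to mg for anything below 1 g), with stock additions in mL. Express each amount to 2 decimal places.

magnesium sulfate 28.46 mL; calcium chloride 14.94 mL; casitone 20.18 g

Working volume: 1.94 L.
magnesium sulfate: C1V1 = C2V2 → 10.9 mM × 1940 mL ÷ 743 mM = 28.46 mL
calcium chloride: C1V1 = C2V2 → 8.7 mM × 1940 mL ÷ 1130 mM = 14.94 mL
casitone: 10.4 g/L × 1.94 L = 20.18 g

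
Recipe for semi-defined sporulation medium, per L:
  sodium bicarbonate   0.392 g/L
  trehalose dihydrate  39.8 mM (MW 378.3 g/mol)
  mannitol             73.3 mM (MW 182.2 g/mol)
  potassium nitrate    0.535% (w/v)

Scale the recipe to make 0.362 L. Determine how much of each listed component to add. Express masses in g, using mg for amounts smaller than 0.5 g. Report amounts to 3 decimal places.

sodium bicarbonate 141.904 mg; trehalose dihydrate 5.450 g; mannitol 4.835 g; potassium nitrate 1.937 g

Working volume: 0.362 L.
sodium bicarbonate: 0.392 g/L × 0.362 L = 0.141904 g = 141.904 mg
trehalose dihydrate: 39.8 mmol/L × 378.3 g/mol × 0.362 L ÷ 1000 = 5.450 g
mannitol: 73.3 mmol/L × 182.2 g/mol × 0.362 L ÷ 1000 = 4.835 g
potassium nitrate: 0.535 g per 100 mL × 362 mL ÷ 100 = 1.937 g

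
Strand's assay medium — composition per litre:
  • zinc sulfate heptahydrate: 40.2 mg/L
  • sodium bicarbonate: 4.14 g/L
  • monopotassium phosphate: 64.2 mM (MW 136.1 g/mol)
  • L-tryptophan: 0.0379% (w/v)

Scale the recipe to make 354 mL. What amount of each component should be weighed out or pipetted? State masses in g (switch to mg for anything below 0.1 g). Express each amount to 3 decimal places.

Working volume: 354 mL = 0.354 L.
zinc sulfate heptahydrate: 40.2 mg/L × 0.354 L = 14.231 mg
sodium bicarbonate: 4.14 g/L × 0.354 L = 1.466 g
monopotassium phosphate: 64.2 mmol/L × 136.1 g/mol × 0.354 L ÷ 1000 = 3.093 g
L-tryptophan: 0.0379 g per 100 mL × 354 mL ÷ 100 = 0.134 g

zinc sulfate heptahydrate 14.231 mg; sodium bicarbonate 1.466 g; monopotassium phosphate 3.093 g; L-tryptophan 0.134 g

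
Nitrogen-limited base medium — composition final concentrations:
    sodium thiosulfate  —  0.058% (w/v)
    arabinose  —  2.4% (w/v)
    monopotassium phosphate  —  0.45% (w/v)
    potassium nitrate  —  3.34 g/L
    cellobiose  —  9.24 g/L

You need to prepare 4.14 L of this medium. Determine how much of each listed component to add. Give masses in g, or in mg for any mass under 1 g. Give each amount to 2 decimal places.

sodium thiosulfate 2.40 g; arabinose 99.36 g; monopotassium phosphate 18.63 g; potassium nitrate 13.83 g; cellobiose 38.25 g

Working volume: 4.14 L.
sodium thiosulfate: 0.058 g per 100 mL × 4140 mL ÷ 100 = 2.40 g
arabinose: 2.4 g per 100 mL × 4140 mL ÷ 100 = 99.36 g
monopotassium phosphate: 0.45% w/v = 4.5 g/L → 4.5 × 4.14 L = 18.63 g
potassium nitrate: 3.34 g/L × 4.14 L = 13.83 g
cellobiose: 9.24 g/L × 4.14 L = 38.25 g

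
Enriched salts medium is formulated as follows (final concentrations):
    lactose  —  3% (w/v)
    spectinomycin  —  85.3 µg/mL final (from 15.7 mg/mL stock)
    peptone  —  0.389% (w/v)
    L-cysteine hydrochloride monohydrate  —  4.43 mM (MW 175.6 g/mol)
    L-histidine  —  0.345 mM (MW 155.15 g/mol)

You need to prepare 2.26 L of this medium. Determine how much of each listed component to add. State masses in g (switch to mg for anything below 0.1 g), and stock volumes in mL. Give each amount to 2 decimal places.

lactose 67.80 g; spectinomycin 12.28 mL; peptone 8.79 g; L-cysteine hydrochloride monohydrate 1.76 g; L-histidine 0.12 g

Scale factor relative to 1 L: 2.26.
lactose: 3 g per 100 mL × 2260 mL ÷ 100 = 67.80 g
spectinomycin: V = C2·V2/C1 = 85.3 µg/mL × 2260 mL ÷ 15700 µg/mL = 12.28 mL
peptone: 0.389 g per 100 mL × 2260 mL ÷ 100 = 8.79 g
L-cysteine hydrochloride monohydrate: 4.43 mmol/L × 175.6 g/mol × 2.26 L ÷ 1000 = 1.76 g
L-histidine: 0.345 mmol/L × 155.15 g/mol × 2.26 L ÷ 1000 = 0.12 g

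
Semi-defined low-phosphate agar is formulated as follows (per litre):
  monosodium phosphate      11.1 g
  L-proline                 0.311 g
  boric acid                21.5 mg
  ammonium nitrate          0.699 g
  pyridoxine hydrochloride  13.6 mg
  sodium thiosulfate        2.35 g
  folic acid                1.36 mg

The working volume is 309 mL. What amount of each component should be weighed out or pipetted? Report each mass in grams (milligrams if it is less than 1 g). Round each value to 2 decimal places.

monosodium phosphate 3.43 g; L-proline 96.10 mg; boric acid 6.64 mg; ammonium nitrate 215.99 mg; pyridoxine hydrochloride 4.20 mg; sodium thiosulfate 726.15 mg; folic acid 0.42 mg

Scale factor = 309 mL / 1000 mL = 0.309.
monosodium phosphate: 11.1 g × (309 mL / 1000 mL) = 3.43 g
L-proline: 0.311 g × (309 mL / 1000 mL) = 0.096099 g = 96.10 mg
boric acid: 21.5 mg × (309 mL / 1000 mL) = 6.64 mg
ammonium nitrate: 0.699 g × (309 mL / 1000 mL) = 0.215991 g = 215.99 mg
pyridoxine hydrochloride: 13.6 mg × (309 mL / 1000 mL) = 4.20 mg
sodium thiosulfate: 2.35 g × (309 mL / 1000 mL) = 0.72615 g = 726.15 mg
folic acid: 1.36 mg × (309 mL / 1000 mL) = 0.42 mg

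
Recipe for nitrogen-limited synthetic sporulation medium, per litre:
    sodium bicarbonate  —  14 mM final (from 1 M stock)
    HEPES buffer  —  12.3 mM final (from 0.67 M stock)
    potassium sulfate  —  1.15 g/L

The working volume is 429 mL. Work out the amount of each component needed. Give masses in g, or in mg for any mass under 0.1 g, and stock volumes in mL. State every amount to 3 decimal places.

Target volume = 429 mL = 0.429 L.
sodium bicarbonate: dilute stock: 14 mM × 429 mL ÷ 1000 mM = 6.006 mL
HEPES buffer: dilute stock: 12.3 mM × 429 mL ÷ 670 mM = 7.876 mL
potassium sulfate: 1.15 g/L × 0.429 L = 0.493 g

sodium bicarbonate 6.006 mL; HEPES buffer 7.876 mL; potassium sulfate 0.493 g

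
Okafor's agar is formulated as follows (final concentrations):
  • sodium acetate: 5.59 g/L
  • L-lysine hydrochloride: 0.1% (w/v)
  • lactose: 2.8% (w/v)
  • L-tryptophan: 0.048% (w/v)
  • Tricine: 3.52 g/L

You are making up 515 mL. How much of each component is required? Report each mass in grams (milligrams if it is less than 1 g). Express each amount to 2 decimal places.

sodium acetate 2.88 g; L-lysine hydrochloride 515.00 mg; lactose 14.42 g; L-tryptophan 247.20 mg; Tricine 1.81 g

Target volume = 515 mL = 0.515 L.
sodium acetate: 5.59 g/L × 0.515 L = 2.88 g
L-lysine hydrochloride: 0.1% w/v = 1 g/L → 1 × 0.515 L = 0.515 g = 515.00 mg
lactose: 2.8% w/v = 28 g/L → 28 × 0.515 L = 14.42 g
L-tryptophan: 0.048% w/v = 0.48 g/L → 0.48 × 0.515 L = 0.2472 g = 247.20 mg
Tricine: 3.52 g/L × 0.515 L = 1.81 g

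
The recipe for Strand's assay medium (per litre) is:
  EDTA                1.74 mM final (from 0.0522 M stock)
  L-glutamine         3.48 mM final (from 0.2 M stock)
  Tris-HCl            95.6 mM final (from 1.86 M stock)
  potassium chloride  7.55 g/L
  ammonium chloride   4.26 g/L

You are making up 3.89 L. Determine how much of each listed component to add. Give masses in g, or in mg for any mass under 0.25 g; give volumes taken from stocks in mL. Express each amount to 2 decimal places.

EDTA 129.67 mL; L-glutamine 67.69 mL; Tris-HCl 199.94 mL; potassium chloride 29.37 g; ammonium chloride 16.57 g

Scale factor relative to 1 L: 3.89.
EDTA: dilute stock: 1.74 mM × 3890 mL ÷ 52.2 mM = 129.67 mL
L-glutamine: dilute stock: 3.48 mM × 3890 mL ÷ 200 mM = 67.69 mL
Tris-HCl: C1V1 = C2V2 → 95.6 mM × 3890 mL ÷ 1860 mM = 199.94 mL
potassium chloride: 7.55 g/L × 3.89 L = 29.37 g
ammonium chloride: 4.26 g/L × 3.89 L = 16.57 g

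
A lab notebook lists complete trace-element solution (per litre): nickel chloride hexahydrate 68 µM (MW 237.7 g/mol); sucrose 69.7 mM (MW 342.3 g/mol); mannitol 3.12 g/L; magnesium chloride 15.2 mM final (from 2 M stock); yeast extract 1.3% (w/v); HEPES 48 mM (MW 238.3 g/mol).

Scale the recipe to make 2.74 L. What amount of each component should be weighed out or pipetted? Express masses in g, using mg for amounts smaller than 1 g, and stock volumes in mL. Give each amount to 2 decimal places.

nickel chloride hexahydrate 44.29 mg; sucrose 65.37 g; mannitol 8.55 g; magnesium chloride 20.82 mL; yeast extract 35.62 g; HEPES 31.34 g

Working volume: 2.74 L.
nickel chloride hexahydrate: 68 µmol/L × 237.7 g/mol × 2.74 L ÷ 1000 = 44.29 mg
sucrose: 69.7 mmol/L × 342.3 g/mol × 2.74 L ÷ 1000 = 65.37 g
mannitol: 3.12 g/L × 2.74 L = 8.55 g
magnesium chloride: V = C2·V2/C1 = 15.2 mM × 2740 mL ÷ 2000 mM = 20.82 mL
yeast extract: 1.3% w/v = 13 g/L → 13 × 2.74 L = 35.62 g
HEPES: 48 mmol/L × 238.3 g/mol × 2.74 L ÷ 1000 = 31.34 g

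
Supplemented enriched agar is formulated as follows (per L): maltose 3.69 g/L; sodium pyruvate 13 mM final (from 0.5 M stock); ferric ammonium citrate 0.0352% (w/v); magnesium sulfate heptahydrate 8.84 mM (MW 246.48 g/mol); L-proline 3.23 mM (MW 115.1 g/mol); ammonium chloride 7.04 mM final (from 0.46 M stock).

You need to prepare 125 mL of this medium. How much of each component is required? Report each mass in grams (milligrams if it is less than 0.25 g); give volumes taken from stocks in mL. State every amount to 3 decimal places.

Working volume: 125 mL = 0.125 L.
maltose: 3.69 g/L × 0.125 L = 0.461 g
sodium pyruvate: C1V1 = C2V2 → 13 mM × 125 mL ÷ 500 mM = 3.250 mL
ferric ammonium citrate: 0.0352% w/v = 0.352 g/L → 0.352 × 0.125 L = 0.044 g = 44.000 mg
magnesium sulfate heptahydrate: 8.84 mmol/L × 246.48 g/mol × 0.125 L ÷ 1000 = 0.272 g
L-proline: 3.23 mmol/L × 115.1 mg/mmol × 0.125 L = 46.472 mg
ammonium chloride: dilute stock: 7.04 mM × 125 mL ÷ 460 mM = 1.913 mL

maltose 0.461 g; sodium pyruvate 3.250 mL; ferric ammonium citrate 44.000 mg; magnesium sulfate heptahydrate 0.272 g; L-proline 46.472 mg; ammonium chloride 1.913 mL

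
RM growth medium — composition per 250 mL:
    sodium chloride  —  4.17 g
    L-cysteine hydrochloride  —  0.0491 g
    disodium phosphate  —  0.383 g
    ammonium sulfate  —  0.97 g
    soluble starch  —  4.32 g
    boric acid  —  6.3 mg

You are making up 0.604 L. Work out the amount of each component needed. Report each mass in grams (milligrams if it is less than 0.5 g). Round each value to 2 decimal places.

sodium chloride 10.07 g; L-cysteine hydrochloride 118.63 mg; disodium phosphate 0.93 g; ammonium sulfate 2.34 g; soluble starch 10.44 g; boric acid 15.22 mg

Ratio of target to recipe volume: 604 / 250 = 2.416.
sodium chloride: 4.17 g × (604 mL / 250 mL) = 10.07 g
L-cysteine hydrochloride: 0.0491 g × (604 mL / 250 mL) = 0.118626 g = 118.63 mg
disodium phosphate: 0.383 g × (604 mL / 250 mL) = 0.93 g
ammonium sulfate: 0.97 g × (604 mL / 250 mL) = 2.34 g
soluble starch: 4.32 g × (604 mL / 250 mL) = 10.44 g
boric acid: 6.3 mg × (604 mL / 250 mL) = 15.22 mg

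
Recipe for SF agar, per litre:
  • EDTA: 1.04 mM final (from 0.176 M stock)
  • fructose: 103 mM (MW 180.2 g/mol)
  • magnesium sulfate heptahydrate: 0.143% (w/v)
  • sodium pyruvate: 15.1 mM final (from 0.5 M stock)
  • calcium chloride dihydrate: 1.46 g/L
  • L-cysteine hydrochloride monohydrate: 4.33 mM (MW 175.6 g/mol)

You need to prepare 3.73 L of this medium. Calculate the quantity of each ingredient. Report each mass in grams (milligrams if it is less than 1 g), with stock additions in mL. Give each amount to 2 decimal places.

EDTA 22.04 mL; fructose 69.23 g; magnesium sulfate heptahydrate 5.33 g; sodium pyruvate 112.65 mL; calcium chloride dihydrate 5.45 g; L-cysteine hydrochloride monohydrate 2.84 g

Working volume: 3.73 L.
EDTA: C1V1 = C2V2 → 1.04 mM × 3730 mL ÷ 176 mM = 22.04 mL
fructose: 103 mmol/L × 180.2 g/mol × 3.73 L ÷ 1000 = 69.23 g
magnesium sulfate heptahydrate: 0.143 g per 100 mL × 3730 mL ÷ 100 = 5.33 g
sodium pyruvate: dilute stock: 15.1 mM × 3730 mL ÷ 500 mM = 112.65 mL
calcium chloride dihydrate: 1.46 g/L × 3.73 L = 5.45 g
L-cysteine hydrochloride monohydrate: 4.33 mmol/L × 175.6 g/mol × 3.73 L ÷ 1000 = 2.84 g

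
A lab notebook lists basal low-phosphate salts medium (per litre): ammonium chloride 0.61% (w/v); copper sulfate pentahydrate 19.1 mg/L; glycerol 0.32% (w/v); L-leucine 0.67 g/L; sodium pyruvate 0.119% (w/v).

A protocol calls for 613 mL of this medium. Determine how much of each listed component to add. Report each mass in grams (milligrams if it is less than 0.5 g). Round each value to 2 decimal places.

Target volume = 613 mL = 0.613 L.
ammonium chloride: 0.61 g per 100 mL × 613 mL ÷ 100 = 3.74 g
copper sulfate pentahydrate: 19.1 mg/L × 0.613 L = 11.71 mg
glycerol: 0.32 g per 100 mL × 613 mL ÷ 100 = 1.96 g
L-leucine: 0.67 g/L × 0.613 L = 0.41071 g = 410.71 mg
sodium pyruvate: 0.119% w/v = 1.19 g/L → 1.19 × 0.613 L = 0.73 g

ammonium chloride 3.74 g; copper sulfate pentahydrate 11.71 mg; glycerol 1.96 g; L-leucine 410.71 mg; sodium pyruvate 0.73 g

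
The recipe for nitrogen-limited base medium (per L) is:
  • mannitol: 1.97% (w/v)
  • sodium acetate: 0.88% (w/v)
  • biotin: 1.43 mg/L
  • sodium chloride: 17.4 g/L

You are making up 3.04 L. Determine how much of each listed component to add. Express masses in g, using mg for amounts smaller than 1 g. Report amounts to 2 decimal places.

mannitol 59.89 g; sodium acetate 26.75 g; biotin 4.35 mg; sodium chloride 52.90 g

Scale factor relative to 1 L: 3.04.
mannitol: 1.97% w/v = 19.7 g/L → 19.7 × 3.04 L = 59.89 g
sodium acetate: 0.88 g per 100 mL × 3040 mL ÷ 100 = 26.75 g
biotin: 1.43 mg/L × 3.04 L = 4.35 mg
sodium chloride: 17.4 g/L × 3.04 L = 52.90 g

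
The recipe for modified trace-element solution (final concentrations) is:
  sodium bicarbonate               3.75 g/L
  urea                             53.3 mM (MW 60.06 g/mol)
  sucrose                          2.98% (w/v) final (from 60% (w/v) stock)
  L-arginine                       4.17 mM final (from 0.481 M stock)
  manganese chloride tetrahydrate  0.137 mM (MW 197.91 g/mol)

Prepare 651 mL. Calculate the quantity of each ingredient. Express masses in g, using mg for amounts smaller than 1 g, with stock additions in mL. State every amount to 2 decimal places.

sodium bicarbonate 2.44 g; urea 2.08 g; sucrose 32.33 mL; L-arginine 5.64 mL; manganese chloride tetrahydrate 17.65 mg

Scale factor relative to 1 L: 0.651.
sodium bicarbonate: 3.75 g/L × 0.651 L = 2.44 g
urea: 53.3 mmol/L × 60.06 g/mol × 0.651 L ÷ 1000 = 2.08 g
sucrose: V = C2·V2/C1 = 2.98% ÷ 60% × 651 mL = 32.33 mL
L-arginine: dilute stock: 4.17 mM × 651 mL ÷ 481 mM = 5.64 mL
manganese chloride tetrahydrate: 0.137 mmol/L × 197.91 mg/mmol × 0.651 L = 17.65 mg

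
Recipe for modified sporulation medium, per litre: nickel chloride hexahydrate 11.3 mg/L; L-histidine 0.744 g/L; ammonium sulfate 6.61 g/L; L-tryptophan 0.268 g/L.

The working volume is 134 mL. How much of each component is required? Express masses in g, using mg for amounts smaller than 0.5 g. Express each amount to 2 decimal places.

nickel chloride hexahydrate 1.51 mg; L-histidine 99.70 mg; ammonium sulfate 0.89 g; L-tryptophan 35.91 mg

Scale factor relative to 1 L: 0.134.
nickel chloride hexahydrate: 11.3 mg/L × 0.134 L = 1.51 mg
L-histidine: 0.744 g/L × 0.134 L = 0.099696 g = 99.70 mg
ammonium sulfate: 6.61 g/L × 0.134 L = 0.89 g
L-tryptophan: 0.268 g/L × 0.134 L = 0.035912 g = 35.91 mg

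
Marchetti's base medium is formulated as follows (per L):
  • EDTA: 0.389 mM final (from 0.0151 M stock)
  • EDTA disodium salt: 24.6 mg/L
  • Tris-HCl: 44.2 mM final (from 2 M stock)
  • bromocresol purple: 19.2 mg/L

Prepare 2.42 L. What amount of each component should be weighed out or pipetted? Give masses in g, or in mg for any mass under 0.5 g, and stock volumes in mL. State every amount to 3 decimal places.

EDTA 62.343 mL; EDTA disodium salt 59.532 mg; Tris-HCl 53.482 mL; bromocresol purple 46.464 mg

Scale factor relative to 1 L: 2.42.
EDTA: C1V1 = C2V2 → 0.389 mM × 2420 mL ÷ 15.1 mM = 62.343 mL
EDTA disodium salt: 24.6 mg/L × 2.42 L = 59.532 mg
Tris-HCl: dilute stock: 44.2 mM × 2420 mL ÷ 2000 mM = 53.482 mL
bromocresol purple: 19.2 mg/L × 2.42 L = 46.464 mg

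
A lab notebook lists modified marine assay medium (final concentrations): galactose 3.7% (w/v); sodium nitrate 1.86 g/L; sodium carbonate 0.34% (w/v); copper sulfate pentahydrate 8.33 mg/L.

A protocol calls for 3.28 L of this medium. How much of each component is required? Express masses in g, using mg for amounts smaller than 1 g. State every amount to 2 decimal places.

galactose 121.36 g; sodium nitrate 6.10 g; sodium carbonate 11.15 g; copper sulfate pentahydrate 27.32 mg

Scale factor relative to 1 L: 3.28.
galactose: 3.7 g per 100 mL × 3280 mL ÷ 100 = 121.36 g
sodium nitrate: 1.86 g/L × 3.28 L = 6.10 g
sodium carbonate: 0.34 g per 100 mL × 3280 mL ÷ 100 = 11.15 g
copper sulfate pentahydrate: 8.33 mg/L × 3.28 L = 27.32 mg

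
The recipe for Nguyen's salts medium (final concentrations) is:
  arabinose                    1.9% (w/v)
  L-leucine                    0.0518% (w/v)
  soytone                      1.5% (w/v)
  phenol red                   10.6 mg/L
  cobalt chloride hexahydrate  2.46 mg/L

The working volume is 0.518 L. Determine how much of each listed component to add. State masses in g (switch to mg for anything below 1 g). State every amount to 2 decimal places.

arabinose 9.84 g; L-leucine 268.32 mg; soytone 7.77 g; phenol red 5.49 mg; cobalt chloride hexahydrate 1.27 mg

Working volume: 0.518 L.
arabinose: 1.9% w/v = 19 g/L → 19 × 0.518 L = 9.84 g
L-leucine: 0.0518 g per 100 mL × 518 mL ÷ 100 = 0.268324 g = 268.32 mg
soytone: 1.5 g per 100 mL × 518 mL ÷ 100 = 7.77 g
phenol red: 10.6 mg/L × 0.518 L = 5.49 mg
cobalt chloride hexahydrate: 2.46 mg/L × 0.518 L = 1.27 mg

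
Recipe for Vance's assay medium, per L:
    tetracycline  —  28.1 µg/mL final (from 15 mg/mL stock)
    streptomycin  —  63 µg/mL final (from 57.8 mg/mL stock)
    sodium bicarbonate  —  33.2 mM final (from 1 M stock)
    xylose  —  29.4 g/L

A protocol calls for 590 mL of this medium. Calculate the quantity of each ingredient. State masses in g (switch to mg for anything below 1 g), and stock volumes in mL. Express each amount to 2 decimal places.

tetracycline 1.11 mL; streptomycin 0.64 mL; sodium bicarbonate 19.59 mL; xylose 17.35 g

Working volume: 590 mL = 0.59 L.
tetracycline: C1V1 = C2V2 → 28.1 µg/mL × 590 mL ÷ 15000 µg/mL = 1.11 mL
streptomycin: V = C2·V2/C1 = 63 µg/mL × 590 mL ÷ 57800 µg/mL = 0.64 mL
sodium bicarbonate: dilute stock: 33.2 mM × 590 mL ÷ 1000 mM = 19.59 mL
xylose: 29.4 g/L × 0.59 L = 17.35 g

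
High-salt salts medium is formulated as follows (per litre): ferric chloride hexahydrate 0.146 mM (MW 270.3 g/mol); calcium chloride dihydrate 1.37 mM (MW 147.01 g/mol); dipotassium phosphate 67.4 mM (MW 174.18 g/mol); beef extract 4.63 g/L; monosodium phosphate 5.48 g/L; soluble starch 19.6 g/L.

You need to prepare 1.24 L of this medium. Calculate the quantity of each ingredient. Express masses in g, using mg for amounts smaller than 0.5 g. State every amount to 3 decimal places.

Scale factor relative to 1 L: 1.24.
ferric chloride hexahydrate: 0.146 mmol/L × 270.3 mg/mmol × 1.24 L = 48.935 mg
calcium chloride dihydrate: 1.37 mmol/L × 147.01 mg/mmol × 1.24 L = 249.741 mg
dipotassium phosphate: 67.4 mmol/L × 174.18 g/mol × 1.24 L ÷ 1000 = 14.557 g
beef extract: 4.63 g/L × 1.24 L = 5.741 g
monosodium phosphate: 5.48 g/L × 1.24 L = 6.795 g
soluble starch: 19.6 g/L × 1.24 L = 24.304 g

ferric chloride hexahydrate 48.935 mg; calcium chloride dihydrate 249.741 mg; dipotassium phosphate 14.557 g; beef extract 5.741 g; monosodium phosphate 6.795 g; soluble starch 24.304 g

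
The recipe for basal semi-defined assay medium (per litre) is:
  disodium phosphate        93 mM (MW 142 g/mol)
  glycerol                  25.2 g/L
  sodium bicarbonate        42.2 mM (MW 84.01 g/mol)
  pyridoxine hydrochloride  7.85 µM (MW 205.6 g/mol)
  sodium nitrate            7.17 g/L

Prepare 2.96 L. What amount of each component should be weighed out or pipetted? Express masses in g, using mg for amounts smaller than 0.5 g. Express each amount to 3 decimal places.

Working volume: 2.96 L.
disodium phosphate: 93 mmol/L × 142 g/mol × 2.96 L ÷ 1000 = 39.090 g
glycerol: 25.2 g/L × 2.96 L = 74.592 g
sodium bicarbonate: 42.2 mmol/L × 84.01 g/mol × 2.96 L ÷ 1000 = 10.494 g
pyridoxine hydrochloride: 7.85 µmol/L × 205.6 g/mol × 2.96 L ÷ 1000 = 4.777 mg
sodium nitrate: 7.17 g/L × 2.96 L = 21.223 g

disodium phosphate 39.090 g; glycerol 74.592 g; sodium bicarbonate 10.494 g; pyridoxine hydrochloride 4.777 mg; sodium nitrate 21.223 g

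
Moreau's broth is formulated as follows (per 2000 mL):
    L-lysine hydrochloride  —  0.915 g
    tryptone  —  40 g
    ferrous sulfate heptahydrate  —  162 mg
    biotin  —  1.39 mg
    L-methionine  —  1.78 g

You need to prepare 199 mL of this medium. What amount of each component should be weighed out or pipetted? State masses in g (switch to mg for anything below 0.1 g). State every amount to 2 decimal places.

L-lysine hydrochloride 91.04 mg; tryptone 3.98 g; ferrous sulfate heptahydrate 16.12 mg; biotin 0.14 mg; L-methionine 0.18 g

Ratio of target to recipe volume: 199 / 2000 = 0.0995.
L-lysine hydrochloride: 0.915 g × (199 mL / 2000 mL) = 0.0910425 g = 91.04 mg
tryptone: 40 g × (199 mL / 2000 mL) = 3.98 g
ferrous sulfate heptahydrate: 162 mg × (199 mL / 2000 mL) = 16.12 mg
biotin: 1.39 mg × (199 mL / 2000 mL) = 0.14 mg
L-methionine: 1.78 g × (199 mL / 2000 mL) = 0.18 g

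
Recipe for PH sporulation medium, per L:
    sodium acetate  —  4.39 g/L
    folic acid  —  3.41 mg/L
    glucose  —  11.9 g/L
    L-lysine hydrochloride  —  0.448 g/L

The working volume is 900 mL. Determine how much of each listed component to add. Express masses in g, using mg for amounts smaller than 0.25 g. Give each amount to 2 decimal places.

sodium acetate 3.95 g; folic acid 3.07 mg; glucose 10.71 g; L-lysine hydrochloride 0.40 g

Target volume = 900 mL = 0.9 L.
sodium acetate: 4.39 g/L × 0.9 L = 3.95 g
folic acid: 3.41 mg/L × 0.9 L = 3.07 mg
glucose: 11.9 g/L × 0.9 L = 10.71 g
L-lysine hydrochloride: 0.448 g/L × 0.9 L = 0.40 g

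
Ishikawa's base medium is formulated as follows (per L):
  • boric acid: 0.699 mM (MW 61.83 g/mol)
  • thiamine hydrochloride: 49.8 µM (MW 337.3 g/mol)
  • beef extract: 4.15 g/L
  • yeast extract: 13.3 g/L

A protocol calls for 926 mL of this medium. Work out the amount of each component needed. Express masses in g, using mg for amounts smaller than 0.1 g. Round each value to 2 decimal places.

Target volume = 926 mL = 0.926 L.
boric acid: 0.699 mmol/L × 61.83 mg/mmol × 0.926 L = 40.02 mg
thiamine hydrochloride: 49.8 µmol/L × 337.3 g/mol × 0.926 L ÷ 1000 = 15.55 mg
beef extract: 4.15 g/L × 0.926 L = 3.84 g
yeast extract: 13.3 g/L × 0.926 L = 12.32 g

boric acid 40.02 mg; thiamine hydrochloride 15.55 mg; beef extract 3.84 g; yeast extract 12.32 g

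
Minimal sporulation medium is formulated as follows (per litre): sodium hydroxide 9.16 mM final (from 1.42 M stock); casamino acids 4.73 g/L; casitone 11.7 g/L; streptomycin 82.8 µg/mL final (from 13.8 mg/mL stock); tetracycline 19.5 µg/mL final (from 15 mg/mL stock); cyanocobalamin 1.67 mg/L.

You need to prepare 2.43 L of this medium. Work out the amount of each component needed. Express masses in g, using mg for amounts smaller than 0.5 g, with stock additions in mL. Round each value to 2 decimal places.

Working volume: 2.43 L.
sodium hydroxide: dilute stock: 9.16 mM × 2430 mL ÷ 1420 mM = 15.68 mL
casamino acids: 4.73 g/L × 2.43 L = 11.49 g
casitone: 11.7 g/L × 2.43 L = 28.43 g
streptomycin: dilute stock: 82.8 µg/mL × 2430 mL ÷ 13800 µg/mL = 14.58 mL
tetracycline: C1V1 = C2V2 → 19.5 µg/mL × 2430 mL ÷ 15000 µg/mL = 3.16 mL
cyanocobalamin: 1.67 mg/L × 2.43 L = 4.06 mg

sodium hydroxide 15.68 mL; casamino acids 11.49 g; casitone 28.43 g; streptomycin 14.58 mL; tetracycline 3.16 mL; cyanocobalamin 4.06 mg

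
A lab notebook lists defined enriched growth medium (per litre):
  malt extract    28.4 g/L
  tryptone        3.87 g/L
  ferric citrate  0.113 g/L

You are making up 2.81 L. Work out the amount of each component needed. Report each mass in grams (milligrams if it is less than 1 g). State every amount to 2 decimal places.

malt extract 79.80 g; tryptone 10.87 g; ferric citrate 317.53 mg

Working volume: 2.81 L.
malt extract: 28.4 g/L × 2.81 L = 79.80 g
tryptone: 3.87 g/L × 2.81 L = 10.87 g
ferric citrate: 0.113 g/L × 2.81 L = 0.31753 g = 317.53 mg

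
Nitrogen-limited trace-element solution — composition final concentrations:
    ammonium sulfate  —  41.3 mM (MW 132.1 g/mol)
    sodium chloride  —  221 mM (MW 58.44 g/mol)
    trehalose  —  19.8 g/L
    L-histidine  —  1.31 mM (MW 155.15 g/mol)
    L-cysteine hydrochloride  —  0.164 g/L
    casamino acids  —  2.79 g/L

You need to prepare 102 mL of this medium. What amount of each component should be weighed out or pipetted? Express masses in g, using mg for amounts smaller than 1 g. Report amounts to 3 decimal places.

ammonium sulfate 556.484 mg; sodium chloride 1.317 g; trehalose 2.020 g; L-histidine 20.731 mg; L-cysteine hydrochloride 16.728 mg; casamino acids 284.580 mg

Scale factor relative to 1 L: 0.102.
ammonium sulfate: 41.3 mmol/L × 132.1 mg/mmol × 0.102 L = 556.484 mg
sodium chloride: 221 mmol/L × 58.44 g/mol × 0.102 L ÷ 1000 = 1.317 g
trehalose: 19.8 g/L × 0.102 L = 2.020 g
L-histidine: 1.31 mmol/L × 155.15 mg/mmol × 0.102 L = 20.731 mg
L-cysteine hydrochloride: 0.164 g/L × 0.102 L = 0.016728 g = 16.728 mg
casamino acids: 2.79 g/L × 0.102 L = 0.28458 g = 284.580 mg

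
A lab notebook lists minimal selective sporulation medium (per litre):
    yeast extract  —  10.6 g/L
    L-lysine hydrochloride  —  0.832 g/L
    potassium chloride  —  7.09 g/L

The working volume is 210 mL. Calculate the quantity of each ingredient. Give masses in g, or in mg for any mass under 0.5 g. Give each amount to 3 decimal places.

yeast extract 2.226 g; L-lysine hydrochloride 174.720 mg; potassium chloride 1.489 g

Working volume: 210 mL = 0.21 L.
yeast extract: 10.6 g/L × 0.21 L = 2.226 g
L-lysine hydrochloride: 0.832 g/L × 0.21 L = 0.17472 g = 174.720 mg
potassium chloride: 7.09 g/L × 0.21 L = 1.489 g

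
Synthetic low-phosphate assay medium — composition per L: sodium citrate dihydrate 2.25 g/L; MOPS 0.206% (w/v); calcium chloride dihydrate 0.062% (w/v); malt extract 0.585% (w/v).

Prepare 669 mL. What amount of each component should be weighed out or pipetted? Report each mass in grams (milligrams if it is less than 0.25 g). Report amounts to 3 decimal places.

Target volume = 669 mL = 0.669 L.
sodium citrate dihydrate: 2.25 g/L × 0.669 L = 1.505 g
MOPS: 0.206% w/v = 2.06 g/L → 2.06 × 0.669 L = 1.378 g
calcium chloride dihydrate: 0.062 g per 100 mL × 669 mL ÷ 100 = 0.415 g
malt extract: 0.585 g per 100 mL × 669 mL ÷ 100 = 3.914 g

sodium citrate dihydrate 1.505 g; MOPS 1.378 g; calcium chloride dihydrate 0.415 g; malt extract 3.914 g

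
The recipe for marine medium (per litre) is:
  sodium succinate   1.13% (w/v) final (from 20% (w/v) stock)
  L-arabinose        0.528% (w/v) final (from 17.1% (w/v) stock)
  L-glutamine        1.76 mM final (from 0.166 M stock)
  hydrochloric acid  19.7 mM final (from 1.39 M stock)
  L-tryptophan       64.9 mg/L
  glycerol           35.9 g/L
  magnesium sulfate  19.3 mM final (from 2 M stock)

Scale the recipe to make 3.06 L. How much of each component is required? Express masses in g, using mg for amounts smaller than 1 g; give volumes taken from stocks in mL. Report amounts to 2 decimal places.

Working volume: 3.06 L.
sodium succinate: dilute stock: 1.13% ÷ 20% × 3060 mL = 172.89 mL
L-arabinose: dilute stock: 0.528% ÷ 17.1% × 3060 mL = 94.48 mL
L-glutamine: dilute stock: 1.76 mM × 3060 mL ÷ 166 mM = 32.44 mL
hydrochloric acid: C1V1 = C2V2 → 19.7 mM × 3060 mL ÷ 1390 mM = 43.37 mL
L-tryptophan: 64.9 mg/L × 3.06 L = 198.59 mg
glycerol: 35.9 g/L × 3.06 L = 109.85 g
magnesium sulfate: dilute stock: 19.3 mM × 3060 mL ÷ 2000 mM = 29.53 mL

sodium succinate 172.89 mL; L-arabinose 94.48 mL; L-glutamine 32.44 mL; hydrochloric acid 43.37 mL; L-tryptophan 198.59 mg; glycerol 109.85 g; magnesium sulfate 29.53 mL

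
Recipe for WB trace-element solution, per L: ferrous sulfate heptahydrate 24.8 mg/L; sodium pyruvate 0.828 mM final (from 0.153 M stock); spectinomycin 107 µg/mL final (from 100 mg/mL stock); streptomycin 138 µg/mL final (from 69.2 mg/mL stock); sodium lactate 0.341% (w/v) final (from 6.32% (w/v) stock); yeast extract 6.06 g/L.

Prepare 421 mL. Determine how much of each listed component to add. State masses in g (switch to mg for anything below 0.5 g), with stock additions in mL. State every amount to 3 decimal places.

ferrous sulfate heptahydrate 10.441 mg; sodium pyruvate 2.278 mL; spectinomycin 0.450 mL; streptomycin 0.840 mL; sodium lactate 22.715 mL; yeast extract 2.551 g

Scale factor relative to 1 L: 0.421.
ferrous sulfate heptahydrate: 24.8 mg/L × 0.421 L = 10.441 mg
sodium pyruvate: C1V1 = C2V2 → 0.828 mM × 421 mL ÷ 153 mM = 2.278 mL
spectinomycin: dilute stock: 107 µg/mL × 421 mL ÷ 100000 µg/mL = 0.450 mL
streptomycin: dilute stock: 138 µg/mL × 421 mL ÷ 69200 µg/mL = 0.840 mL
sodium lactate: V = C2·V2/C1 = 0.341% ÷ 6.32% × 421 mL = 22.715 mL
yeast extract: 6.06 g/L × 0.421 L = 2.551 g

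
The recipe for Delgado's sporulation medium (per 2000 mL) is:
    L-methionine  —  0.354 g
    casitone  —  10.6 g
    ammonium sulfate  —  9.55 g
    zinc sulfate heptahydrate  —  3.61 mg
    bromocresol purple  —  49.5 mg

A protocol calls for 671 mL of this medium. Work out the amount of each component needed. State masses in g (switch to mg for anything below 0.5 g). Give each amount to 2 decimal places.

L-methionine 118.77 mg; casitone 3.56 g; ammonium sulfate 3.20 g; zinc sulfate heptahydrate 1.21 mg; bromocresol purple 16.61 mg

Scale factor = 671 mL / 2000 mL = 0.3355.
L-methionine: 0.354 g × (671 mL / 2000 mL) = 0.118767 g = 118.77 mg
casitone: 10.6 g × (671 mL / 2000 mL) = 3.56 g
ammonium sulfate: 9.55 g × (671 mL / 2000 mL) = 3.20 g
zinc sulfate heptahydrate: 3.61 mg × (671 mL / 2000 mL) = 1.21 mg
bromocresol purple: 49.5 mg × (671 mL / 2000 mL) = 16.61 mg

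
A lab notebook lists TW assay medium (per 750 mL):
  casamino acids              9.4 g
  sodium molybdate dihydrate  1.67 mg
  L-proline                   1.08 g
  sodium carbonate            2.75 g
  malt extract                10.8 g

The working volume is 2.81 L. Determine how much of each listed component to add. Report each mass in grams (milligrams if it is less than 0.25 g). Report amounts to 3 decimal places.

casamino acids 35.219 g; sodium molybdate dihydrate 6.257 mg; L-proline 4.046 g; sodium carbonate 10.303 g; malt extract 40.464 g

Scale factor = 2810 mL / 750 mL = 3.74667.
casamino acids: 9.4 g × (2810 mL / 750 mL) = 35.219 g
sodium molybdate dihydrate: 1.67 mg × (2810 mL / 750 mL) = 6.257 mg
L-proline: 1.08 g × (2810 mL / 750 mL) = 4.046 g
sodium carbonate: 2.75 g × (2810 mL / 750 mL) = 10.303 g
malt extract: 10.8 g × (2810 mL / 750 mL) = 40.464 g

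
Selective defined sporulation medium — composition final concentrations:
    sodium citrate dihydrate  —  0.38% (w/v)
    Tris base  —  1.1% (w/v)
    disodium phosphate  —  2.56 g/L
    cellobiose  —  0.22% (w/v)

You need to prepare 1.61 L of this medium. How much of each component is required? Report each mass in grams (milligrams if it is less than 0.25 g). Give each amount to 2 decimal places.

sodium citrate dihydrate 6.12 g; Tris base 17.71 g; disodium phosphate 4.12 g; cellobiose 3.54 g

Scale factor relative to 1 L: 1.61.
sodium citrate dihydrate: 0.38% w/v = 3.8 g/L → 3.8 × 1.61 L = 6.12 g
Tris base: 1.1% w/v = 11 g/L → 11 × 1.61 L = 17.71 g
disodium phosphate: 2.56 g/L × 1.61 L = 4.12 g
cellobiose: 0.22 g per 100 mL × 1610 mL ÷ 100 = 3.54 g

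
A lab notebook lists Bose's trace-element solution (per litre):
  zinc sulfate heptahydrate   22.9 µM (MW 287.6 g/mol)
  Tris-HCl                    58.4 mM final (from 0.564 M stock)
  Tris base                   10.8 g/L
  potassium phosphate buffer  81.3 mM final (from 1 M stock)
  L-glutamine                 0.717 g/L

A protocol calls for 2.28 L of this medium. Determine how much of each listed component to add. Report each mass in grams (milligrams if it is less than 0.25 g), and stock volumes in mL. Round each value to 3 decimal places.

Scale factor relative to 1 L: 2.28.
zinc sulfate heptahydrate: 22.9 µmol/L × 287.6 g/mol × 2.28 L ÷ 1000 = 15.016 mg
Tris-HCl: C1V1 = C2V2 → 58.4 mM × 2280 mL ÷ 564 mM = 236.085 mL
Tris base: 10.8 g/L × 2.28 L = 24.624 g
potassium phosphate buffer: dilute stock: 81.3 mM × 2280 mL ÷ 1000 mM = 185.364 mL
L-glutamine: 0.717 g/L × 2.28 L = 1.635 g

zinc sulfate heptahydrate 15.016 mg; Tris-HCl 236.085 mL; Tris base 24.624 g; potassium phosphate buffer 185.364 mL; L-glutamine 1.635 g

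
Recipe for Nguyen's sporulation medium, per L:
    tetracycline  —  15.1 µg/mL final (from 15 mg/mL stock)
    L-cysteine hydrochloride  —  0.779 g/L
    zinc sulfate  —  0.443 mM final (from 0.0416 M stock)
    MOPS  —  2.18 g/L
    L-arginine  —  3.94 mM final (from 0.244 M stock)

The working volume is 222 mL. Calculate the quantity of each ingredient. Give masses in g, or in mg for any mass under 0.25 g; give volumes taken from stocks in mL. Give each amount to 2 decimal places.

Target volume = 222 mL = 0.222 L.
tetracycline: dilute stock: 15.1 µg/mL × 222 mL ÷ 15000 µg/mL = 0.22 mL
L-cysteine hydrochloride: 0.779 g/L × 0.222 L = 0.172938 g = 172.94 mg
zinc sulfate: V = C2·V2/C1 = 0.443 mM × 222 mL ÷ 41.6 mM = 2.36 mL
MOPS: 2.18 g/L × 0.222 L = 0.48 g
L-arginine: V = C2·V2/C1 = 3.94 mM × 222 mL ÷ 244 mM = 3.58 mL

tetracycline 0.22 mL; L-cysteine hydrochloride 172.94 mg; zinc sulfate 2.36 mL; MOPS 0.48 g; L-arginine 3.58 mL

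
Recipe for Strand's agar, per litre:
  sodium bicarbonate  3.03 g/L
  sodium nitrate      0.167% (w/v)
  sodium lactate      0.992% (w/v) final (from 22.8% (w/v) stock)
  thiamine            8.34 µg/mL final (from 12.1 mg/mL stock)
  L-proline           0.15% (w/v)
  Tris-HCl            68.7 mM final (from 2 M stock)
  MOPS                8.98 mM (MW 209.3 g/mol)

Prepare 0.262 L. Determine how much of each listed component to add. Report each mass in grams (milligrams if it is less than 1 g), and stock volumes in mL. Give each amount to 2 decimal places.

Scale factor relative to 1 L: 0.262.
sodium bicarbonate: 3.03 g/L × 0.262 L = 0.79386 g = 793.86 mg
sodium nitrate: 0.167% w/v = 1.67 g/L → 1.67 × 0.262 L = 0.43754 g = 437.54 mg
sodium lactate: dilute stock: 0.992% ÷ 22.8% × 262 mL = 11.40 mL
thiamine: dilute stock: 8.34 µg/mL × 262 mL ÷ 12100 µg/mL = 0.18 mL
L-proline: 0.15 g per 100 mL × 262 mL ÷ 100 = 0.393 g = 393.00 mg
Tris-HCl: dilute stock: 68.7 mM × 262 mL ÷ 2000 mM = 9.00 mL
MOPS: 8.98 mmol/L × 209.3 mg/mmol × 0.262 L = 492.43 mg

sodium bicarbonate 793.86 mg; sodium nitrate 437.54 mg; sodium lactate 11.40 mL; thiamine 0.18 mL; L-proline 393.00 mg; Tris-HCl 9.00 mL; MOPS 492.43 mg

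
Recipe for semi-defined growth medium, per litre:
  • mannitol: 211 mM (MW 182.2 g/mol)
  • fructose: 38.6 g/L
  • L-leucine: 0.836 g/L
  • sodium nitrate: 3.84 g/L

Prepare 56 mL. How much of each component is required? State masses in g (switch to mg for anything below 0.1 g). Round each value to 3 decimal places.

mannitol 2.153 g; fructose 2.162 g; L-leucine 46.816 mg; sodium nitrate 0.215 g

Target volume = 56 mL = 0.056 L.
mannitol: 211 mmol/L × 182.2 g/mol × 0.056 L ÷ 1000 = 2.153 g
fructose: 38.6 g/L × 0.056 L = 2.162 g
L-leucine: 0.836 g/L × 0.056 L = 0.046816 g = 46.816 mg
sodium nitrate: 3.84 g/L × 0.056 L = 0.215 g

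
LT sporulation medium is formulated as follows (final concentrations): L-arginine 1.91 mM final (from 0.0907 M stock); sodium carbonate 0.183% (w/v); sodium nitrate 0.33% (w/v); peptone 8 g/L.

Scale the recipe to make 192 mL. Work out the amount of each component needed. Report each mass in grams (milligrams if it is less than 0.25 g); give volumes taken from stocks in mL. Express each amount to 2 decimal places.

L-arginine 4.04 mL; sodium carbonate 0.35 g; sodium nitrate 0.63 g; peptone 1.54 g

Working volume: 192 mL = 0.192 L.
L-arginine: V = C2·V2/C1 = 1.91 mM × 192 mL ÷ 90.7 mM = 4.04 mL
sodium carbonate: 0.183 g per 100 mL × 192 mL ÷ 100 = 0.35 g
sodium nitrate: 0.33 g per 100 mL × 192 mL ÷ 100 = 0.63 g
peptone: 8 g/L × 0.192 L = 1.54 g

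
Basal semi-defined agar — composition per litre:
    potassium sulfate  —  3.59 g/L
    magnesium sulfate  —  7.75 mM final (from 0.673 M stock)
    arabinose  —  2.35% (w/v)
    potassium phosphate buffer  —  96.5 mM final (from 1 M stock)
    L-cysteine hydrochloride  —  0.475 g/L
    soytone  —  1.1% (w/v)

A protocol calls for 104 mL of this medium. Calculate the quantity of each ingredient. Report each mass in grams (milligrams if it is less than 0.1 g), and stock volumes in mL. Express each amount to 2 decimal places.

Scale factor relative to 1 L: 0.104.
potassium sulfate: 3.59 g/L × 0.104 L = 0.37 g
magnesium sulfate: C1V1 = C2V2 → 7.75 mM × 104 mL ÷ 673 mM = 1.20 mL
arabinose: 2.35 g per 100 mL × 104 mL ÷ 100 = 2.44 g
potassium phosphate buffer: dilute stock: 96.5 mM × 104 mL ÷ 1000 mM = 10.04 mL
L-cysteine hydrochloride: 0.475 g/L × 0.104 L = 0.0494 g = 49.40 mg
soytone: 1.1 g per 100 mL × 104 mL ÷ 100 = 1.14 g

potassium sulfate 0.37 g; magnesium sulfate 1.20 mL; arabinose 2.44 g; potassium phosphate buffer 10.04 mL; L-cysteine hydrochloride 49.40 mg; soytone 1.14 g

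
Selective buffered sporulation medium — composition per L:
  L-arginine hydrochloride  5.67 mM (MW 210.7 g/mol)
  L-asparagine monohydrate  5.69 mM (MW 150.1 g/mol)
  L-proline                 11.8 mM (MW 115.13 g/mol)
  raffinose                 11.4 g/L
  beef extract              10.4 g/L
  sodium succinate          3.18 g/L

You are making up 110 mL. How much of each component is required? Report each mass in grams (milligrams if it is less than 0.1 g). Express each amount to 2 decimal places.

Working volume: 110 mL = 0.11 L.
L-arginine hydrochloride: 5.67 mmol/L × 210.7 g/mol × 0.11 L ÷ 1000 = 0.13 g
L-asparagine monohydrate: 5.69 mmol/L × 150.1 mg/mmol × 0.11 L = 93.95 mg
L-proline: 11.8 mmol/L × 115.13 g/mol × 0.11 L ÷ 1000 = 0.15 g
raffinose: 11.4 g/L × 0.11 L = 1.25 g
beef extract: 10.4 g/L × 0.11 L = 1.14 g
sodium succinate: 3.18 g/L × 0.11 L = 0.35 g

L-arginine hydrochloride 0.13 g; L-asparagine monohydrate 93.95 mg; L-proline 0.15 g; raffinose 1.25 g; beef extract 1.14 g; sodium succinate 0.35 g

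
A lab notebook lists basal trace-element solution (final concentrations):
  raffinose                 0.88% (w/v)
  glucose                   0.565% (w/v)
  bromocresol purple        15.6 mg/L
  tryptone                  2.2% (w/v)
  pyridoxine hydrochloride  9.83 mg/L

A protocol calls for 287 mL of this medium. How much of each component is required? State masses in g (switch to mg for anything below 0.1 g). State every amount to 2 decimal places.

raffinose 2.53 g; glucose 1.62 g; bromocresol purple 4.48 mg; tryptone 6.31 g; pyridoxine hydrochloride 2.82 mg

Scale factor relative to 1 L: 0.287.
raffinose: 0.88% w/v = 8.8 g/L → 8.8 × 0.287 L = 2.53 g
glucose: 0.565 g per 100 mL × 287 mL ÷ 100 = 1.62 g
bromocresol purple: 15.6 mg/L × 0.287 L = 4.48 mg
tryptone: 2.2 g per 100 mL × 287 mL ÷ 100 = 6.31 g
pyridoxine hydrochloride: 9.83 mg/L × 0.287 L = 2.82 mg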